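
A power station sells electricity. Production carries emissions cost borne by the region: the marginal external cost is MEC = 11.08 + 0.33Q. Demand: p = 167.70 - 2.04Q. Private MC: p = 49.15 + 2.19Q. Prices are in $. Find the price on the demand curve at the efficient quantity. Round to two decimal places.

Social marginal cost = private MC + MEC = 60.23 + 2.52Q.
Set SMC = demand: 60.23 + 2.52Q = 167.70 - 2.04Q → Q* = 23.5680.
Consumer price on the demand curve at Q*: 167.70 − 2.04×23.5680 = 119.6213.

P = $119.62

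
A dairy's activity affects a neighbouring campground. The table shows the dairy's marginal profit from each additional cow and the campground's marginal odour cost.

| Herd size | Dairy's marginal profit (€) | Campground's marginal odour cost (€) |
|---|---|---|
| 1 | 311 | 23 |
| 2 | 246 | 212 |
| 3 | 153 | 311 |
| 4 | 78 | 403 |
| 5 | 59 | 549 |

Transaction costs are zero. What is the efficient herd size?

2

Bargaining reaches the level where marginal profit last exceeds marginal odour cost.
That holds through level 2 (246 ≥ 212) but not at 3 (153 < 311).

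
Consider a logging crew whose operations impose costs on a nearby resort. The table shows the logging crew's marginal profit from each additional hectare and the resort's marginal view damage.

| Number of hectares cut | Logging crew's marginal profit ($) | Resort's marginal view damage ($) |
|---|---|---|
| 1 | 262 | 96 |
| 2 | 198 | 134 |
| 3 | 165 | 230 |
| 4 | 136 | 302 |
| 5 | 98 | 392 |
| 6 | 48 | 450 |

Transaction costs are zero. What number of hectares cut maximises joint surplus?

Bargaining reaches the level where marginal profit last exceeds marginal view damage.
That holds through level 2 (198 ≥ 134) but not at 3 (165 < 230).

2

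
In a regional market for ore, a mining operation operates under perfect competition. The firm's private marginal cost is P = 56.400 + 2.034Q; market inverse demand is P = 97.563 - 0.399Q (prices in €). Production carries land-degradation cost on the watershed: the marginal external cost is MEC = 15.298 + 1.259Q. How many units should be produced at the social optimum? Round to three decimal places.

Social marginal cost = private MC + MEC = 71.698 + 3.293Q.
Set SMC = demand: 71.698 + 3.293Q = 97.563 - 0.399Q → Q* = 7.0057.

Q* = 7.006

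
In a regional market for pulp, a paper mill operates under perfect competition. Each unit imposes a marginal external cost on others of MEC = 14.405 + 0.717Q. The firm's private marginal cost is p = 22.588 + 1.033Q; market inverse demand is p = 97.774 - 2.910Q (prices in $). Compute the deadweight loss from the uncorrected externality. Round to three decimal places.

DWL = $84.583

Market equilibrium (private): 22.588 + 1.033Q = 97.774 - 2.910Q → Q_m = 19.0682.
Social marginal cost = private MC + MEC = 36.993 + 1.750Q.
Set SMC = demand: 36.993 + 1.750Q = 97.774 - 2.910Q → Q* = 13.0431.
The loss is the area between SMC and demand from Q* to Q_m; with linear curves that's a triangle of height MEC(Q_m).
DWL = ½ × 6.0251 × 28.0769 = 84.5831.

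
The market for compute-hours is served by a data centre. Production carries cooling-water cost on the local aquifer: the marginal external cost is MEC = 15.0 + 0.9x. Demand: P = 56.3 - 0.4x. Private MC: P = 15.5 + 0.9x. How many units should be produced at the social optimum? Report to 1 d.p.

x* = 11.7

Social marginal cost = private MC + MEC = 30.5 + 1.8x.
Set SMC = demand: 30.5 + 1.8x = 56.3 - 0.4x → x* = 11.7273.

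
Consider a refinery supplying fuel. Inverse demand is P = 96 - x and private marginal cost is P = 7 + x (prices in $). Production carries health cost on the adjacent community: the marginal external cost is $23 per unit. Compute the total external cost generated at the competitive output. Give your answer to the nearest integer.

$1024

Market equilibrium (private): 7 + x = 96 - x → x_m = 44.5000.
Total external cost = MEC × x_m = 23 × 44.5000 = 1023.5000.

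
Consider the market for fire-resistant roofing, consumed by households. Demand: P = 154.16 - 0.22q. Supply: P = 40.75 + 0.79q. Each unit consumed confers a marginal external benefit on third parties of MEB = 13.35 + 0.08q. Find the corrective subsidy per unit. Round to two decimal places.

subsidy = 24.25 per unit

Social marginal benefit = demand + MEB = 167.51 - 0.14q.
Set SMB = MC: 167.51 - 0.14q = 40.75 + 0.79q → q* = 136.3011.
The Pigouvian subsidy equals MEB at q*: 13.35 + 0.08×136.3011 = 24.2541.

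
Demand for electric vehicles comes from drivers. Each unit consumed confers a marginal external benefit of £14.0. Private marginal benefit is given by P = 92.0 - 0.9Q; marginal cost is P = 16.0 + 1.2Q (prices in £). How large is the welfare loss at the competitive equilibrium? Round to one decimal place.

DWL = £46.7

Market equilibrium (private): 16.0 + 1.2Q = 92.0 - 0.9Q → Q_m = 36.1905.
Social marginal benefit = demand + MEB = 106.0 - 0.9Q.
Set SMB = MC: 106.0 - 0.9Q = 16.0 + 1.2Q → Q* = 42.8571.
The welfare-loss triangle has base |Q_m − Q*| and height MEB(Q_m) (the vertical gap between SMB and MC is zero at Q* and MEB at Q_m).
DWL = ½ × 6.6666 × 14.0000 = 46.6662.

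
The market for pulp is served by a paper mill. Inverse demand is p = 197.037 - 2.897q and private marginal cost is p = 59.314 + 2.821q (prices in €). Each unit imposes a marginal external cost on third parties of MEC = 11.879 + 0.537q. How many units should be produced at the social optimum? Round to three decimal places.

q* = 20.119

Social marginal cost = private MC + MEC = 71.193 + 3.358q.
Set SMC = demand: 71.193 + 3.358q = 197.037 - 2.897q → q* = 20.1189.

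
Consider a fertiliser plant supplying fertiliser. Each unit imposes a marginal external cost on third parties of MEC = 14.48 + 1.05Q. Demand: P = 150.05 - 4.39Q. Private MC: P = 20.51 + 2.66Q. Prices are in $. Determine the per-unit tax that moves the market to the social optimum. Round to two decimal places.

Social marginal cost = private MC + MEC = 34.99 + 3.71Q.
Set SMC = demand: 34.99 + 3.71Q = 150.05 - 4.39Q → Q* = 14.2049.
The Pigouvian tax equals MEC at Q*: 14.48 + 1.05×14.2049 = 29.3951.

tax = $29.40 per unit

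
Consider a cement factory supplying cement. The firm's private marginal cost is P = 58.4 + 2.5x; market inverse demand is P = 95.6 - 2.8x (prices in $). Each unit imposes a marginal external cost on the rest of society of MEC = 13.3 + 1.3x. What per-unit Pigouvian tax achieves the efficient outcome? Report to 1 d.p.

Social marginal cost = private MC + MEC = 71.7 + 3.8x.
Set SMC = demand: 71.7 + 3.8x = 95.6 - 2.8x → x* = 3.6212.
The Pigouvian tax equals MEC at x*: 13.3 + 1.3×3.6212 = 18.0076.

tax = $18.0 per unit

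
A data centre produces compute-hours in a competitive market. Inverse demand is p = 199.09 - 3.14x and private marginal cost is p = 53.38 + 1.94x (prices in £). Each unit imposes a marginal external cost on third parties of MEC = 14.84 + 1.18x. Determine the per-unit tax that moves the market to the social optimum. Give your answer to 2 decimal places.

Social marginal cost = private MC + MEC = 68.22 + 3.12x.
Set SMC = demand: 68.22 + 3.12x = 199.09 - 3.14x → x* = 20.9058.
The Pigouvian tax equals MEC at x*: 14.84 + 1.18×20.9058 = 39.5088.

tax = £39.51 per unit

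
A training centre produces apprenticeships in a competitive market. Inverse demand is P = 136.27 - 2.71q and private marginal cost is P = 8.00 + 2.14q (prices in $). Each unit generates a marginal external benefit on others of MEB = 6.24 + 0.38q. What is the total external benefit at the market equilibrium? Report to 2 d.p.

$297.93

Market equilibrium (private): 8.00 + 2.14q = 136.27 - 2.71q → q_m = 26.4474.
Total external benefit = ∫₀^{q_m} (6.24 + 0.38q) dq = 6.24×26.4474 + ½×0.38×26.4474² = 297.9301.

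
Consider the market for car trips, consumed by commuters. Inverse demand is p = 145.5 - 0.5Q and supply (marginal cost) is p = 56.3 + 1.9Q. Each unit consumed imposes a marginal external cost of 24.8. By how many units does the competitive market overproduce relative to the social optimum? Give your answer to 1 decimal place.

Market equilibrium (private): 56.3 + 1.9Q = 145.5 - 0.5Q → Q_m = 37.1667.
Social marginal benefit = demand − MEC = 120.7 - 0.5Q.
Set SMB = MC: 120.7 - 0.5Q = 56.3 + 1.9Q → Q* = 26.8333.
Gap = |37.1667 − 26.8333| = 10.3334.

10.3 units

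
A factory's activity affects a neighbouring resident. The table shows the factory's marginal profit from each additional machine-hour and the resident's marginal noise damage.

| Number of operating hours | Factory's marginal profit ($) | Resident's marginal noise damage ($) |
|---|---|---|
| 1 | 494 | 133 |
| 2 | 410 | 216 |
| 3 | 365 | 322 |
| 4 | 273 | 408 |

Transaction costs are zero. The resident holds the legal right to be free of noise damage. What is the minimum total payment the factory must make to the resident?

$671

Efficient level: marginal profit ≥ marginal noise damage through level 3, so k* = 3.
With the resident holding the right, the factory must at least compensate total damage at k*: 133 + 216 + 322 = 671.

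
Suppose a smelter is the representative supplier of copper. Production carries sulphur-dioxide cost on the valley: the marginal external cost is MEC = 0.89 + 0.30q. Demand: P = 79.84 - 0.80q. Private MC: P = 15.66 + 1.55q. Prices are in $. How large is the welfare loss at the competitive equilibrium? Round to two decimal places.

DWL = $15.57

Market equilibrium (private): 15.66 + 1.55q = 79.84 - 0.80q → q_m = 27.3106.
Social marginal cost = private MC + MEC = 16.55 + 1.85q.
Set SMC = demand: 16.55 + 1.85q = 79.84 - 0.80q → q* = 23.8830.
The welfare-loss triangle has base |q_m − q*| and height MEC(q_m) (the vertical gap between SMC and demand is zero at q* and MEC at q_m).
DWL = ½ × 3.4276 × 9.0832 = 15.5668.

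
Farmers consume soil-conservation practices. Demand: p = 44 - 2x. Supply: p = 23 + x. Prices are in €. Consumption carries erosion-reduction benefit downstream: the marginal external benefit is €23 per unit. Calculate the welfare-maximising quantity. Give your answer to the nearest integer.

x* = 15

Social marginal benefit = demand + MEB = 67 - 2x.
Set SMB = MC: 67 - 2x = 23 + x → x* = 14.6667.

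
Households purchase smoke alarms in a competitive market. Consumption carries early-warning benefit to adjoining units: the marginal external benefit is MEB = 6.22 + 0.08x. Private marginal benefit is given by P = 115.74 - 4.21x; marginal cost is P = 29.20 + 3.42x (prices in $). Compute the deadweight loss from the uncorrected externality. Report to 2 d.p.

Market equilibrium (private): 29.20 + 3.42x = 115.74 - 4.21x → x_m = 11.3421.
Social marginal benefit = demand + MEB = 121.96 - 4.13x.
Set SMB = MC: 121.96 - 4.13x = 29.20 + 3.42x → x* = 12.2861.
Between x* and x_m the wedge SMB − MC runs linearly from 0 to MEB(x_m), so the loss is a triangle.
DWL = ½ × 0.9440 × 7.1274 = 3.3641.

DWL = $3.36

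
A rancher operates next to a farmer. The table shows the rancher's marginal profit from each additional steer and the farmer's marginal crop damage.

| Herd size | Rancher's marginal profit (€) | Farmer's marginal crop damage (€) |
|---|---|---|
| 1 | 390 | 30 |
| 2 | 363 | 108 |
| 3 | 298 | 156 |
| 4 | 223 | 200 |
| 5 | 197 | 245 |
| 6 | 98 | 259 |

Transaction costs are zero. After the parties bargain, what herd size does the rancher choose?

4

Bargaining reaches the level where marginal profit last exceeds marginal crop damage.
That holds through level 4 (223 ≥ 200) but not at 5 (197 < 245).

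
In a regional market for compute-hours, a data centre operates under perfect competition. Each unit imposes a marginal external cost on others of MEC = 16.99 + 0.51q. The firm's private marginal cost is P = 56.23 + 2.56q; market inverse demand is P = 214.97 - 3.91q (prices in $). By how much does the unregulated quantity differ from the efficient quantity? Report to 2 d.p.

4.23 units

Market equilibrium (private): 56.23 + 2.56q = 214.97 - 3.91q → q_m = 24.5348.
Social marginal cost = private MC + MEC = 73.22 + 3.07q.
Set SMC = demand: 73.22 + 3.07q = 214.97 - 3.91q → q* = 20.3080.
Gap = |24.5348 − 20.3080| = 4.2268.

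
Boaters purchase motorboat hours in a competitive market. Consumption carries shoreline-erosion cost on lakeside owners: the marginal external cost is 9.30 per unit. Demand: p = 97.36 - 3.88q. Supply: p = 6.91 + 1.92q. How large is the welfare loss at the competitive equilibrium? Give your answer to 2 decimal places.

Market equilibrium (private): 6.91 + 1.92q = 97.36 - 3.88q → q_m = 15.5948.
Social marginal benefit = demand − MEC = 88.06 - 3.88q.
Set SMB = MC: 88.06 - 3.88q = 6.91 + 1.92q → q* = 13.9914.
The loss is the area between SMB and MC from q* to q_m; with linear curves that's a triangle of height MEC(q_m).
DWL = ½ × 1.6034 × 9.3000 = 7.4558.

DWL = 7.46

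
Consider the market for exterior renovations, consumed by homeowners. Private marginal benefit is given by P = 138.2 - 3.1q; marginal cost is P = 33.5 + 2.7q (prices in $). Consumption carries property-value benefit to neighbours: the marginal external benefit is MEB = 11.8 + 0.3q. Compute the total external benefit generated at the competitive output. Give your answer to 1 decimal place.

Market equilibrium (private): 33.5 + 2.7q = 138.2 - 3.1q → q_m = 18.0517.
Total external benefit = ∫₀^{q_m} (11.8 + 0.3q) dq = 11.8×18.0517 + ½×0.3×18.0517² = 261.8896.

$261.9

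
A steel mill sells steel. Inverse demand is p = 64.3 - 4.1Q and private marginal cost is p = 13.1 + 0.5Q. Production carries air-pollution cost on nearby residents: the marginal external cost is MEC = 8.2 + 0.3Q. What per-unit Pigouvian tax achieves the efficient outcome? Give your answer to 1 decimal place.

Social marginal cost = private MC + MEC = 21.3 + 0.8Q.
Set SMC = demand: 21.3 + 0.8Q = 64.3 - 4.1Q → Q* = 8.7755.
The Pigouvian tax equals MEC at Q*: 8.2 + 0.3×8.7755 = 10.8327.

tax = 10.8 per unit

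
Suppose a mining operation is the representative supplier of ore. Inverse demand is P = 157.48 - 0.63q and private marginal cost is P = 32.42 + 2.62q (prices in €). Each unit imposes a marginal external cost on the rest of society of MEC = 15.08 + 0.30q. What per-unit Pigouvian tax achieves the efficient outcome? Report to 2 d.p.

Social marginal cost = private MC + MEC = 47.50 + 2.92q.
Set SMC = demand: 47.50 + 2.92q = 157.48 - 0.63q → q* = 30.9803.
The Pigouvian tax equals MEC at q*: 15.08 + 0.30×30.9803 = 24.3741.

tax = €24.37 per unit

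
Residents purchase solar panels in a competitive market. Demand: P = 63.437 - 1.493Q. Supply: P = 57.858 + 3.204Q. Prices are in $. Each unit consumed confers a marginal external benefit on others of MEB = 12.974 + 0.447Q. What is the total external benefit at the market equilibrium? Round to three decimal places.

$15.726

Market equilibrium (private): 57.858 + 3.204Q = 63.437 - 1.493Q → Q_m = 1.1878.
Total external benefit = ∫₀^{Q_m} (12.974 + 0.447Q) dQ = 12.974×1.1878 + ½×0.447×1.1878² = 15.7258.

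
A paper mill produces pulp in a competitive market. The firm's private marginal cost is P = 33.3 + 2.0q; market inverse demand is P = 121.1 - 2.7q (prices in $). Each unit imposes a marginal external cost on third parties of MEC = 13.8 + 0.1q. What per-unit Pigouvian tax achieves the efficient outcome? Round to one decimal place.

Social marginal cost = private MC + MEC = 47.1 + 2.1q.
Set SMC = demand: 47.1 + 2.1q = 121.1 - 2.7q → q* = 15.4167.
The Pigouvian tax equals MEC at q*: 13.8 + 0.1×15.4167 = 15.3417.

tax = $15.3 per unit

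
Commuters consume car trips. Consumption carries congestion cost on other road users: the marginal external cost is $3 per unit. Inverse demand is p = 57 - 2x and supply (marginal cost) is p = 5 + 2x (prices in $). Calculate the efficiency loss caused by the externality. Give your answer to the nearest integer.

DWL = $1

Market equilibrium (private): 5 + 2x = 57 - 2x → x_m = 13.0000.
Social marginal benefit = demand − MEC = 54 - 2x.
Set SMB = MC: 54 - 2x = 5 + 2x → x* = 12.2500.
The welfare-loss triangle has base |x_m − x*| and height MEC(x_m) (the vertical gap between SMB and MC is zero at x* and MEC at x_m).
DWL = ½ × 0.7500 × 3.0000 = 1.1250.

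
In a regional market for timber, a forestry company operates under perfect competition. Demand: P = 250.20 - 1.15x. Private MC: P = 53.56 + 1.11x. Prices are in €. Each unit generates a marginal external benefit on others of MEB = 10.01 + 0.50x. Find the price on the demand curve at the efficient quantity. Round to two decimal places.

Social marginal cost = private MC − MEB = 43.55 + 0.61x.
Set SMC = demand: 43.55 + 0.61x = 250.20 - 1.15x → x* = 117.4148.
Consumer price on the demand curve at x*: 250.20 − 1.15×117.4148 = 115.1730.

P = €115.17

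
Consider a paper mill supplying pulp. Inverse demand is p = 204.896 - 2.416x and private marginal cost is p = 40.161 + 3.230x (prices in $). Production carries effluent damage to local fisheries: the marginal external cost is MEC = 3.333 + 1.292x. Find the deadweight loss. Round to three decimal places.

Market equilibrium (private): 40.161 + 3.230x = 204.896 - 2.416x → x_m = 29.1773.
Social marginal cost = private MC + MEC = 43.494 + 4.522x.
Set SMC = demand: 43.494 + 4.522x = 204.896 - 2.416x → x* = 23.2635.
The welfare-loss triangle has base |x_m − x*| and height MEC(x_m) (the vertical gap between SMC and demand is zero at x* and MEC at x_m).
DWL = ½ × 5.9138 × 41.0301 = 121.3219.

DWL = $121.322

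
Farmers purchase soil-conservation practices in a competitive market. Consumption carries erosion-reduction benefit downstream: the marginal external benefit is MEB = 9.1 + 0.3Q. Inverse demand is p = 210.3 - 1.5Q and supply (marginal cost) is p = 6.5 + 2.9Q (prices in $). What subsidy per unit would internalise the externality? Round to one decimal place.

subsidy = $24.7 per unit

Social marginal benefit = demand + MEB = 219.4 - 1.2Q.
Set SMB = MC: 219.4 - 1.2Q = 6.5 + 2.9Q → Q* = 51.9268.
The Pigouvian subsidy equals MEB at Q*: 9.1 + 0.3×51.9268 = 24.6780.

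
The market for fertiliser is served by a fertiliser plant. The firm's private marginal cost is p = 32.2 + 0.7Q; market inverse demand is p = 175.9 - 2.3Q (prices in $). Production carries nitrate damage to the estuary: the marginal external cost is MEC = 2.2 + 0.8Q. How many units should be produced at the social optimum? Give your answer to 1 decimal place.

Q* = 37.2

Social marginal cost = private MC + MEC = 34.4 + 1.5Q.
Set SMC = demand: 34.4 + 1.5Q = 175.9 - 2.3Q → Q* = 37.2368.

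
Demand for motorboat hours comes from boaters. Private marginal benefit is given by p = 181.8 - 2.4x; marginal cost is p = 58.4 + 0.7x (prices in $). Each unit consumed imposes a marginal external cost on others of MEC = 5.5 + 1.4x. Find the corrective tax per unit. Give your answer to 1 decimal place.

tax = $42.2 per unit

Social marginal benefit = demand − MEC = 176.3 - 3.8x.
Set SMB = MC: 176.3 - 3.8x = 58.4 + 0.7x → x* = 26.2000.
The Pigouvian tax equals MEC at x*: 5.5 + 1.4×26.2000 = 42.1800.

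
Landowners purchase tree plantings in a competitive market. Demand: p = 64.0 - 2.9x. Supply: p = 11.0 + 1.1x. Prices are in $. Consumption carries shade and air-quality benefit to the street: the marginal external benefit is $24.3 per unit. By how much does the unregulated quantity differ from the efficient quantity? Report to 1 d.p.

6.1 units

Market equilibrium (private): 11.0 + 1.1x = 64.0 - 2.9x → x_m = 13.2500.
Social marginal benefit = demand + MEB = 88.3 - 2.9x.
Set SMB = MC: 88.3 - 2.9x = 11.0 + 1.1x → x* = 19.3250.
Gap = |13.2500 − 19.3250| = 6.0750.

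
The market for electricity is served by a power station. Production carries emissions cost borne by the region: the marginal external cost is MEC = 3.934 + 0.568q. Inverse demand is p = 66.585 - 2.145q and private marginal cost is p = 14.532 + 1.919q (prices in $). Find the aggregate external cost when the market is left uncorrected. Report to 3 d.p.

Market equilibrium (private): 14.532 + 1.919q = 66.585 - 2.145q → q_m = 12.8083.
Total external cost = ∫₀^{q_m} (3.934 + 0.568q) dq = 3.934×12.8083 + ½×0.568×12.8083² = 96.9788.

$96.979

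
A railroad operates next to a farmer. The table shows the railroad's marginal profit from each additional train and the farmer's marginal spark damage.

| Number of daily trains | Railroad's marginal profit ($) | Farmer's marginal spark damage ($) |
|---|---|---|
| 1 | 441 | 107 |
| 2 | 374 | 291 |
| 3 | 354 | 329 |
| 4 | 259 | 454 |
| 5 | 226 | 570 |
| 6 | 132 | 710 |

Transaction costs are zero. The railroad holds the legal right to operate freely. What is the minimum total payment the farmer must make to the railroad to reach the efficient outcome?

$617

Left alone the railroad would choose level 6 (marginal profit stays positive).
Efficient level: k* = 3 (marginal profit ≥ marginal spark damage through 3).
The farmer must at least cover the railroad's forgone profit from cutting 6→3: 259 + 226 + 132 = 617.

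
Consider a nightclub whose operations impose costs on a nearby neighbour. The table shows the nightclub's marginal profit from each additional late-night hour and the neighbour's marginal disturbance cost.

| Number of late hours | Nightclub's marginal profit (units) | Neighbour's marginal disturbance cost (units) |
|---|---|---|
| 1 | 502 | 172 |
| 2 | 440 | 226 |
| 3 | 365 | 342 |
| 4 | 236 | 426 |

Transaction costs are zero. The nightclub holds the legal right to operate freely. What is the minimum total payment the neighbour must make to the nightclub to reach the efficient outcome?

Left alone the nightclub would choose level 4 (marginal profit stays positive).
Efficient level: k* = 3 (marginal profit ≥ marginal disturbance cost through 3).
The neighbour must at least cover the nightclub's forgone profit from cutting 4→3: 236 = 236.

236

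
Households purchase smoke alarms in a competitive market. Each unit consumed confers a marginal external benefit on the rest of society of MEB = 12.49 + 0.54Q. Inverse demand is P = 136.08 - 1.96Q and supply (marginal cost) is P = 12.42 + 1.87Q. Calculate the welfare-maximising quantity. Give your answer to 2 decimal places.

Q* = 41.38

Social marginal benefit = demand + MEB = 148.57 - 1.42Q.
Set SMB = MC: 148.57 - 1.42Q = 12.42 + 1.87Q → Q* = 41.3830.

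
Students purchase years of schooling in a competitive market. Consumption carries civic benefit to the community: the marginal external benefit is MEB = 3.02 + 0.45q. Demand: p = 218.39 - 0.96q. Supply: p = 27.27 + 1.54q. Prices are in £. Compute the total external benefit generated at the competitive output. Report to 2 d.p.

Market equilibrium (private): 27.27 + 1.54q = 218.39 - 0.96q → q_m = 76.4480.
Total external benefit = ∫₀^{q_m} (3.02 + 0.45q) dq = 3.02×76.4480 + ½×0.45×76.4480² = 1545.8397.

£1545.84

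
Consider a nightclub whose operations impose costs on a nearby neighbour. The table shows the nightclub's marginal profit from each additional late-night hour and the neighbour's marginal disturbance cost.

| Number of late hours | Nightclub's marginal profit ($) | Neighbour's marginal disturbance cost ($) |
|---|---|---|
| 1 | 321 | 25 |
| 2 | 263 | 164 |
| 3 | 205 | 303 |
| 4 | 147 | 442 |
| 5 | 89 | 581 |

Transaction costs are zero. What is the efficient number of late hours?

Bargaining reaches the level where marginal profit last exceeds marginal disturbance cost.
That holds through level 2 (263 ≥ 164) but not at 3 (205 < 303).

2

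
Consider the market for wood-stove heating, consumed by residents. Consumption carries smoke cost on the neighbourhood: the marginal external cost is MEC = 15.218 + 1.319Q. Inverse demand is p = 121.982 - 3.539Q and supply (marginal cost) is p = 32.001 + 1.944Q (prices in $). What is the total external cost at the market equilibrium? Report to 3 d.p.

Market equilibrium (private): 32.001 + 1.944Q = 121.982 - 3.539Q → Q_m = 16.4109.
Total external cost = ∫₀^{Q_m} (15.218 + 1.319Q) dQ = 15.218×16.4109 + ½×1.319×16.4109² = 427.3561.

$427.356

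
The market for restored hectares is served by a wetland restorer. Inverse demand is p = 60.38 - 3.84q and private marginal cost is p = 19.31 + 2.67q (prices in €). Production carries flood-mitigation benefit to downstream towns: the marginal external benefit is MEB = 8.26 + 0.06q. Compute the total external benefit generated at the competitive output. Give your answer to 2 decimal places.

Market equilibrium (private): 19.31 + 2.67q = 60.38 - 3.84q → q_m = 6.3088.
Total external benefit = ∫₀^{q_m} (8.26 + 0.06q) dq = 8.26×6.3088 + ½×0.06×6.3088² = 53.3047.

€53.30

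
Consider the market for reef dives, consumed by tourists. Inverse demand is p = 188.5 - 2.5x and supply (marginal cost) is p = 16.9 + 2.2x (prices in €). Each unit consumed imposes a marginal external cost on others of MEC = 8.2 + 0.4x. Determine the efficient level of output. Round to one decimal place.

x* = 32.0

Social marginal benefit = demand − MEC = 180.3 - 2.9x.
Set SMB = MC: 180.3 - 2.9x = 16.9 + 2.2x → x* = 32.0392.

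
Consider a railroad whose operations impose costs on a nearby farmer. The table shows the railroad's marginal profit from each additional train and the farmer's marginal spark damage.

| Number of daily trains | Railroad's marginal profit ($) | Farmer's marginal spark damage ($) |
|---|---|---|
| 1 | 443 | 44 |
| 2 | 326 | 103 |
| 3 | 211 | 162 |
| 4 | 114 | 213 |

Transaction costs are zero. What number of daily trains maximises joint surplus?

Bargaining reaches the level where marginal profit last exceeds marginal spark damage.
That holds through level 3 (211 ≥ 162) but not at 4 (114 < 213).

3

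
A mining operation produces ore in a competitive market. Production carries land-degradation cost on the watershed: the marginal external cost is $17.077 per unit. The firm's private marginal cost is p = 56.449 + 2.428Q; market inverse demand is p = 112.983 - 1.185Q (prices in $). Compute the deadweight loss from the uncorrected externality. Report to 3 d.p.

DWL = $40.358

Market equilibrium (private): 56.449 + 2.428Q = 112.983 - 1.185Q → Q_m = 15.6474.
Social marginal cost = private MC + MEC = 73.526 + 2.428Q.
Set SMC = demand: 73.526 + 2.428Q = 112.983 - 1.185Q → Q* = 10.9208.
The loss is the area between SMC and demand from Q* to Q_m; with linear curves that's a triangle of height MEC(Q_m).
DWL = ½ × 4.7266 × 17.0770 = 40.3581.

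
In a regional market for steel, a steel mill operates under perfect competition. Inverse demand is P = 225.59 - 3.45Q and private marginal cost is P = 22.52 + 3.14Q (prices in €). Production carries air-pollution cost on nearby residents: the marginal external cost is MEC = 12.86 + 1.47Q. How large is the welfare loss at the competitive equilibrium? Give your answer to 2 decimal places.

Market equilibrium (private): 22.52 + 3.14Q = 225.59 - 3.45Q → Q_m = 30.8149.
Social marginal cost = private MC + MEC = 35.38 + 4.61Q.
Set SMC = demand: 35.38 + 4.61Q = 225.59 - 3.45Q → Q* = 23.5993.
Height of the DWL triangle at Q_m is SMC(Q_m) − demand(Q_m) = MEC(Q_m) = 58.1579.
DWL = ½ × 7.2156 × 58.1579 = 209.8221.

DWL = €209.82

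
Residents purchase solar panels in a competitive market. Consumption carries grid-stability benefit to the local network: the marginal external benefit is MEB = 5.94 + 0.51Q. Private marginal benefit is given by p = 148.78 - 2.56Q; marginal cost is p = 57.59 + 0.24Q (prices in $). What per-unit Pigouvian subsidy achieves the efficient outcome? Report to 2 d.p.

Social marginal benefit = demand + MEB = 154.72 - 2.05Q.
Set SMB = MC: 154.72 - 2.05Q = 57.59 + 0.24Q → Q* = 42.4148.
The Pigouvian subsidy equals MEB at Q*: 5.94 + 0.51×42.4148 = 27.5715.

subsidy = $27.57 per unit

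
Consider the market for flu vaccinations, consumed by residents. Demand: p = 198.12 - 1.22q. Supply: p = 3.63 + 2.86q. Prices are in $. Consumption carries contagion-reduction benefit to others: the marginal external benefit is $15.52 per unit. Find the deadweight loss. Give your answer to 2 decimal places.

Market equilibrium (private): 3.63 + 2.86q = 198.12 - 1.22q → q_m = 47.6691.
Social marginal benefit = demand + MEB = 213.64 - 1.22q.
Set SMB = MC: 213.64 - 1.22q = 3.63 + 2.86q → q* = 51.4730.
Height of the DWL triangle at q_m is SMB(q_m) − MC(q_m) = MEB(q_m) = 15.5200.
DWL = ½ × 3.8039 × 15.5200 = 29.5183.

DWL = $29.52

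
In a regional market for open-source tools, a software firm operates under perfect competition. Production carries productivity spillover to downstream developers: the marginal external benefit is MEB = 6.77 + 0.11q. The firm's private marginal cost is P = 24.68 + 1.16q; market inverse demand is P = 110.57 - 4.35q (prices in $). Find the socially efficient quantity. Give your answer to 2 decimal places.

Social marginal cost = private MC − MEB = 17.91 + 1.05q.
Set SMC = demand: 17.91 + 1.05q = 110.57 - 4.35q → q* = 17.1593.

q* = 17.16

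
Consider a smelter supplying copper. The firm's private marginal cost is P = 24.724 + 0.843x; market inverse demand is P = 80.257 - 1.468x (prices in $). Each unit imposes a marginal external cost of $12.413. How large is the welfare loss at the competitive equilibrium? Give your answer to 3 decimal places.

Market equilibrium (private): 24.724 + 0.843x = 80.257 - 1.468x → x_m = 24.0299.
Social marginal cost = private MC + MEC = 37.137 + 0.843x.
Set SMC = demand: 37.137 + 0.843x = 80.257 - 1.468x → x* = 18.6586.
Between x* and x_m the wedge SMC − demand runs linearly from 0 to MEC(x_m), so the loss is a triangle.
DWL = ½ × 5.3713 × 12.4130 = 33.3370.

DWL = $33.337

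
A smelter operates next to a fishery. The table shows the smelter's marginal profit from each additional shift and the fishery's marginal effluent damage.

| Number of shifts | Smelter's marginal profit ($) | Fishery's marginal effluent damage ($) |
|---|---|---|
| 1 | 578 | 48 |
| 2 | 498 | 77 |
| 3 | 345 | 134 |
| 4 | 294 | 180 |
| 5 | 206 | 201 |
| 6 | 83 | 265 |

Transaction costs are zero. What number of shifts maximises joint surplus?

5

Bargaining reaches the level where marginal profit last exceeds marginal effluent damage.
That holds through level 5 (206 ≥ 201) but not at 6 (83 < 265).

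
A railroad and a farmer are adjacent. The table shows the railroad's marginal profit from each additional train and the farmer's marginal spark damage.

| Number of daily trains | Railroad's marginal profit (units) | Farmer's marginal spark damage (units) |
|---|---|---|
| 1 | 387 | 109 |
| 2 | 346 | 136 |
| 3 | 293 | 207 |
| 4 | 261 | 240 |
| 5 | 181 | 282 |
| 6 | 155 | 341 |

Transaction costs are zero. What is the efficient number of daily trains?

Bargaining reaches the level where marginal profit last exceeds marginal spark damage.
That holds through level 4 (261 ≥ 240) but not at 5 (181 < 282).

4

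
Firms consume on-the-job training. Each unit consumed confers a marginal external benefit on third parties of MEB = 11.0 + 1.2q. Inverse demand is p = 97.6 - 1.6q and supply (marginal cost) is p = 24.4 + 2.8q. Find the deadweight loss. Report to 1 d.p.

Market equilibrium (private): 24.4 + 2.8q = 97.6 - 1.6q → q_m = 16.6364.
Social marginal benefit = demand + MEB = 108.6 - 0.4q.
Set SMB = MC: 108.6 - 0.4q = 24.4 + 2.8q → q* = 26.3125.
Between q* and q_m the wedge SMB − MC runs linearly from 0 to MEB(q_m), so the loss is a triangle.
DWL = ½ × 9.6761 × 30.9636 = 149.8034.

DWL = 149.8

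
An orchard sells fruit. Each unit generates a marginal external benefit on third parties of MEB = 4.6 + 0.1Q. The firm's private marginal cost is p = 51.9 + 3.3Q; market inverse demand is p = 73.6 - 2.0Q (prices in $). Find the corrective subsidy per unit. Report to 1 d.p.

subsidy = $5.1 per unit

Social marginal cost = private MC − MEB = 47.3 + 3.2Q.
Set SMC = demand: 47.3 + 3.2Q = 73.6 - 2.0Q → Q* = 5.0577.
The Pigouvian subsidy equals MEB at Q*: 4.6 + 0.1×5.0577 = 5.1058.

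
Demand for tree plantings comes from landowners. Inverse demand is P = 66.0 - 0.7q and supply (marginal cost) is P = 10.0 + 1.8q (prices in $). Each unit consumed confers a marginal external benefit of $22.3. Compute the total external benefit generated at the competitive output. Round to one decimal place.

$499.5

Market equilibrium (private): 10.0 + 1.8q = 66.0 - 0.7q → q_m = 22.4000.
Total external benefit = MEB × q_m = 22.3 × 22.4000 = 499.5200.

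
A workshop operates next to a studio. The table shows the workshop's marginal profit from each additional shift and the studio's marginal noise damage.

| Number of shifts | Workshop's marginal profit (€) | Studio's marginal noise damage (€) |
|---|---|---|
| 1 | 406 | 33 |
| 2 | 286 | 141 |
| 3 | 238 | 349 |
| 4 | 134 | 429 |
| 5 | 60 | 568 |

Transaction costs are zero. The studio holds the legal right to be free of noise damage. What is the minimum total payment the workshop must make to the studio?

Efficient level: marginal profit ≥ marginal noise damage through level 2, so k* = 2.
With the studio holding the right, the workshop must at least compensate total damage at k*: 33 + 141 = 174.

€174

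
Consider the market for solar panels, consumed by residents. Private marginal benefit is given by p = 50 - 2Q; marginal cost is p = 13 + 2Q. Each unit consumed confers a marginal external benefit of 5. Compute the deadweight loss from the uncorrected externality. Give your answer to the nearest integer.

DWL = 3

Market equilibrium (private): 13 + 2Q = 50 - 2Q → Q_m = 9.2500.
Social marginal benefit = demand + MEB = 55 - 2Q.
Set SMB = MC: 55 - 2Q = 13 + 2Q → Q* = 10.5000.
Between Q* and Q_m the wedge SMB − MC runs linearly from 0 to MEB(Q_m), so the loss is a triangle.
DWL = ½ × 1.2500 × 5.0000 = 3.1250.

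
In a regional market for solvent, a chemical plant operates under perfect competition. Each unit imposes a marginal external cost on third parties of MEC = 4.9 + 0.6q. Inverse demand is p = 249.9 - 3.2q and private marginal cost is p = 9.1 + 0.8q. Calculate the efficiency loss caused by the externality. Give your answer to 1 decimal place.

DWL = 182.9

Market equilibrium (private): 9.1 + 0.8q = 249.9 - 3.2q → q_m = 60.2000.
Social marginal cost = private MC + MEC = 14.0 + 1.4q.
Set SMC = demand: 14.0 + 1.4q = 249.9 - 3.2q → q* = 51.2826.
The welfare-loss triangle has base |q_m − q*| and height MEC(q_m) (the vertical gap between SMC and demand is zero at q* and MEC at q_m).
DWL = ½ × 8.9174 × 41.0200 = 182.8959.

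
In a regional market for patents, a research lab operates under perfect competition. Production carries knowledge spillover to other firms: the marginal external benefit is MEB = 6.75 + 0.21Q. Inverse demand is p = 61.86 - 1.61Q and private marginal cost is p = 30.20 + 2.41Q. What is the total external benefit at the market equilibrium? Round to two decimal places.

59.67

Market equilibrium (private): 30.20 + 2.41Q = 61.86 - 1.61Q → Q_m = 7.8756.
Total external benefit = ∫₀^{Q_m} (6.75 + 0.21Q) dQ = 6.75×7.8756 + ½×0.21×7.8756² = 59.6729.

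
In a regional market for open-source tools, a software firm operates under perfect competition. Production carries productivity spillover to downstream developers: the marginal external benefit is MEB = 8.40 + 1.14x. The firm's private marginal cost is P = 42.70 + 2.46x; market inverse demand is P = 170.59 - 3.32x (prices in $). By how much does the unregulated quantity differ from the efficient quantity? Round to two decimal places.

Market equilibrium (private): 42.70 + 2.46x = 170.59 - 3.32x → x_m = 22.1263.
Social marginal cost = private MC − MEB = 34.30 + 1.32x.
Set SMC = demand: 34.30 + 1.32x = 170.59 - 3.32x → x* = 29.3728.
Gap = |22.1263 − 29.3728| = 7.2465.

7.25 units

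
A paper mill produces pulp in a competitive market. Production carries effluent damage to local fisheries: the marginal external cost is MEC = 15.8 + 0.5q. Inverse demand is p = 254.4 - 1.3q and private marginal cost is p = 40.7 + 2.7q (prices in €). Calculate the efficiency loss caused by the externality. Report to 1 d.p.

DWL = €200.8

Market equilibrium (private): 40.7 + 2.7q = 254.4 - 1.3q → q_m = 53.4250.
Social marginal cost = private MC + MEC = 56.5 + 3.2q.
Set SMC = demand: 56.5 + 3.2q = 254.4 - 1.3q → q* = 43.9778.
The loss is the area between SMC and demand from q* to q_m; with linear curves that's a triangle of height MEC(q_m).
DWL = ½ × 9.4472 × 42.5125 = 200.8120.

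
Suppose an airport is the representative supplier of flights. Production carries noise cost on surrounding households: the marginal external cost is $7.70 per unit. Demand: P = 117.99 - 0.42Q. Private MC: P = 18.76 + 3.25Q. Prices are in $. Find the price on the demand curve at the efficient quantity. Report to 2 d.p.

P = $107.52

Social marginal cost = private MC + MEC = 26.46 + 3.25Q.
Set SMC = demand: 26.46 + 3.25Q = 117.99 - 0.42Q → Q* = 24.9401.
Consumer price on the demand curve at Q*: 117.99 − 0.42×24.9401 = 107.5152.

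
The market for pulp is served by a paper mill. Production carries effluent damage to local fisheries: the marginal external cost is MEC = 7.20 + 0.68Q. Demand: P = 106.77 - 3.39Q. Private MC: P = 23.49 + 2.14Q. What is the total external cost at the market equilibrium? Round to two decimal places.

185.54

Market equilibrium (private): 23.49 + 2.14Q = 106.77 - 3.39Q → Q_m = 15.0597.
Total external cost = ∫₀^{Q_m} (7.20 + 0.68Q) dQ = 7.20×15.0597 + ½×0.68×15.0597² = 185.5400.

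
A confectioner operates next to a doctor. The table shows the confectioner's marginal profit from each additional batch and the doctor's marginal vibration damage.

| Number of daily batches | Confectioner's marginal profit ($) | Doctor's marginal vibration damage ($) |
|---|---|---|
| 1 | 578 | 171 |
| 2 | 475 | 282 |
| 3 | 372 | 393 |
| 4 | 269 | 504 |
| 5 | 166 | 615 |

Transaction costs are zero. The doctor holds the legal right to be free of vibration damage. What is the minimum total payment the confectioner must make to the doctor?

Efficient level: marginal profit ≥ marginal vibration damage through level 2, so k* = 2.
With the doctor holding the right, the confectioner must at least compensate total damage at k*: 171 + 282 = 453.

$453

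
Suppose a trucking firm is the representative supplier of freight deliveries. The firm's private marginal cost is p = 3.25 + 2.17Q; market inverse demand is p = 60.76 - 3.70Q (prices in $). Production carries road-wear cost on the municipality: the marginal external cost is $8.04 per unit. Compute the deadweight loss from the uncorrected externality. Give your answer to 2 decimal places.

DWL = $5.51

Market equilibrium (private): 3.25 + 2.17Q = 60.76 - 3.70Q → Q_m = 9.7973.
Social marginal cost = private MC + MEC = 11.29 + 2.17Q.
Set SMC = demand: 11.29 + 2.17Q = 60.76 - 3.70Q → Q* = 8.4276.
The welfare-loss triangle has base |Q_m − Q*| and height MEC(Q_m) (the vertical gap between SMC and demand is zero at Q* and MEC at Q_m).
DWL = ½ × 1.3697 × 8.0400 = 5.5062.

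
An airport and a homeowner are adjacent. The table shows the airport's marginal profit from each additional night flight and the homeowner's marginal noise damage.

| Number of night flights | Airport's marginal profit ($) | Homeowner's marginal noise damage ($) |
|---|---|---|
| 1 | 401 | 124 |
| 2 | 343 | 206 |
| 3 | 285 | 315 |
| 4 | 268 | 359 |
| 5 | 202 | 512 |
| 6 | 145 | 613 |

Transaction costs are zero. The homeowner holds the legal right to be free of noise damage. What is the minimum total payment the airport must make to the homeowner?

Efficient level: marginal profit ≥ marginal noise damage through level 2, so k* = 2.
With the homeowner holding the right, the airport must at least compensate total damage at k*: 124 + 206 = 330.

$330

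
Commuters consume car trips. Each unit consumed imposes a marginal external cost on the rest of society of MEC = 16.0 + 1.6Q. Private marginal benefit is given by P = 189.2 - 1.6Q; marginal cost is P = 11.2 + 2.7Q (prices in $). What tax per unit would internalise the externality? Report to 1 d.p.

tax = $59.9 per unit

Social marginal benefit = demand − MEC = 173.2 - 3.2Q.
Set SMB = MC: 173.2 - 3.2Q = 11.2 + 2.7Q → Q* = 27.4576.
The Pigouvian tax equals MEC at Q*: 16.0 + 1.6×27.4576 = 59.9322.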